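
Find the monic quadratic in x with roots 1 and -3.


p(x) = (x - 1)(x + 3)
Expand: x^2 + 2x - 3


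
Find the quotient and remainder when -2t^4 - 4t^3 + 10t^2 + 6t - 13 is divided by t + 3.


(-2t^4 - 4t^3 + 10t^2 + 6t - 13) / (t + 3)
Step 1: -2t^3 * (t + 3) = -2t^4 - 6t^3; subtract.
Step 2: 2t^2 * (t + 3) = 2t^3 + 6t^2; subtract.
Step 3: 4t * (t + 3) = 4t^2 + 12t; subtract.
Step 4: -6 * (t + 3) = -6t - 18; subtract.
Quotient: -2t^3 + 2t^2 + 4t - 6, Remainder: 5


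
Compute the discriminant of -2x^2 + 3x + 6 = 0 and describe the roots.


D = b^2 - 4ac = (3)^2 - 4(-2)(6) = 9 + 48 = 57
Since D > 0: two distinct irrational roots


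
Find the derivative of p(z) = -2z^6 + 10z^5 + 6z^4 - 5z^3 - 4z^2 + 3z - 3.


Apply the power rule term by term:
  d/dz(-2z^6) = -12z^5
  d/dz(10z^5) = 50z^4
  d/dz(6z^4) = 24z^3
  d/dz(-5z^3) = -15z^2
  d/dz(-4z^2) = -8z
  d/dz(3z) = 3
  d/dz(-3) = 0
p'(z) = -12z^5 + 50z^4 + 24z^3 - 15z^2 - 8z + 3


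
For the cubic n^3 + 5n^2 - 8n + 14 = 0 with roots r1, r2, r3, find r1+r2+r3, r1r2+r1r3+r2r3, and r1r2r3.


Monic cubic n^3+bn^2+cn+d=0: sum=-b, pairwise sum=c, product=-d.
b=5, c=-8, d=14
r1+r2+r3 = -5
r1r2+r1r3+r2r3 = -8
r1r2r3 = -14


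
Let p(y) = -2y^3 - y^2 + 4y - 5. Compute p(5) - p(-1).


p(5) = -260
p(-1) = -8
p(5) - p(-1) = -260 + 8 = -252


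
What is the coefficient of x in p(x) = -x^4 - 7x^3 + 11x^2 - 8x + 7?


Read off the coefficient of x: -8


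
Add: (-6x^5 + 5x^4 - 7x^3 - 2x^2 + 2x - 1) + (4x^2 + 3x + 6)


Align terms by degree and add:
  -6x^5 + 5x^4 - 7x^3 - 2x^2 + 2x - 1
+ 4x^2 + 3x + 6
= -6x^5 + 5x^4 - 7x^3 + 2x^2 + 5x + 5


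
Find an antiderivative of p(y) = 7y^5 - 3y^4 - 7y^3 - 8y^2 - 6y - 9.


Reverse power rule on each term:
  ∫ 7y^5 dy = (7/6)y^6
  ∫ -3y^4 dy = -(3/5)y^5
  ∫ -7y^3 dy = -(7/4)y^4
  ∫ -8y^2 dy = -(8/3)y^3
  ∫ -6y dy = -3y^2
  ∫ -9 dy = -9y
F(y) = (7/6)y^6 - (3/5)y^5 - (7/4)y^4 - (8/3)y^3 - 3y^2 - 9y + C


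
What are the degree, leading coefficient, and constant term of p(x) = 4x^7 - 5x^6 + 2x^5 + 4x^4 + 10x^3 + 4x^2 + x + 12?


Highest power of x is 7, with coefficient 4. Constant term is 12.
Degree = 7, leading coefficient = 4, constant term = 12


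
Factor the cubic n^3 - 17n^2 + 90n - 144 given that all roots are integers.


Try integer roots (divisors of -144). n=3: p(3)=0.
Divide out (n - 3): quotient is n^2 - 14n + 48.
Factor the quadratic: (n - 8)(n - 6)
Result: (n - 3)(n - 8)(n - 6)


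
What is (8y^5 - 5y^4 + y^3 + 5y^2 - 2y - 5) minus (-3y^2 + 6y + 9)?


Distribute the minus sign:
  (8y^5 - 5y^4 + y^3 + 5y^2 - 2y - 5)
- (-3y^2 + 6y + 9)
Negate second polynomial: 3y^2 - 6y - 9
Add: 8y^5 - 5y^4 + y^3 + 8y^2 - 8y - 14


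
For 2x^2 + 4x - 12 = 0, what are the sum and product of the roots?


For ax^2+bx+c=0: sum = -b/a, product = c/a.
a=2, b=4, c=-12
Sum = -(4)/2 = -2
Product = (-12)/2 = -6


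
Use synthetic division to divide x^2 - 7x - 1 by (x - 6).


Synthetic division with c = 6. Coefficients: 1, -7, -1
Bring down 1.
  1 * 6 = 6; 6 - 7 = -1
  -1 * 6 = -6; -6 - 1 = -7
Quotient: x - 1, Remainder: -7


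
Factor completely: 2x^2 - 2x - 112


Roots satisfy r1 + r2 = -b/a = 1 and r1*r2 = c/a = -56.
So r1 = 8, r2 = -7.
2x^2 - 2x - 112 = 2(x - r1)(x - r2) = 2(x - 8)(x + 7)


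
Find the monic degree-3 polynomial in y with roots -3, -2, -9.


p(y) = (y + 3)(y + 2)(y + 9)
Expand: y^3 + 14y^2 + 51y + 54


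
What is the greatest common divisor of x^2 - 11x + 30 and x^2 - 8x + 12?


Factor each:
  x^2 - 11x + 30 = (x - 6)(x - 5)
  x^2 - 8x + 12 = (x - 6)(x - 2)
Common monic factor: x - 6


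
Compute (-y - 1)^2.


Expand (-y - 1)^2 by repeated multiplication:
= y^2 + 2y + 1


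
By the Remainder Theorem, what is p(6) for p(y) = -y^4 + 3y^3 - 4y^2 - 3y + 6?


By the Remainder Theorem, the remainder equals p(6):
  -1*(6)^4 = -1296
  3*(6)^3 = 648
  -4*(6)^2 = -144
  -3*(6)^1 = -18
  constant: 6
Sum: -1296 + 648 - 144 - 18 + 6 = -804


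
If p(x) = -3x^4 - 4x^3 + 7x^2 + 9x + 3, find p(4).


Using direct substitution:
  -3 * (4)^4 = -768
  -4 * (4)^3 = -256
  7 * (4)^2 = 112
  9 * (4)^1 = 36
  constant: 3
Sum = -768 - 256 + 112 + 36 + 3 = -873


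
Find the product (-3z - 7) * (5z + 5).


Distribute each term of the first polynomial:
  (-3z)(5z + 5) = -15z^2 - 15z
  (-7)(5z + 5) = -35z - 35
Sum: -15z^2 - 50z - 35


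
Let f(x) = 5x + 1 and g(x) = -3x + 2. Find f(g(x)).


Substitute g(x) into f:
f(g(x)) = 5*(-3x + 2) + 1
Expand and combine: -15x + 11


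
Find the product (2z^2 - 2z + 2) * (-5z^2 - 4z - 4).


Distribute each term of the first polynomial:
  (2z^2)(-5z^2 - 4z - 4) = -10z^4 - 8z^3 - 8z^2
  (-2z)(-5z^2 - 4z - 4) = 10z^3 + 8z^2 + 8z
  (2)(-5z^2 - 4z - 4) = -10z^2 - 8z - 8
Sum: -10z^4 + 2z^3 - 10z^2 - 8


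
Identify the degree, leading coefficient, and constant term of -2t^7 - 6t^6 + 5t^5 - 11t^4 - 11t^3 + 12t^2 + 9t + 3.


Highest power of t is 7, with coefficient -2. Constant term is 3.
Degree = 7, leading coefficient = -2, constant term = 3


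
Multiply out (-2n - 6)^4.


Expand (-2n - 6)^4 by repeated multiplication:
  (-2n - 6)^2 = 4n^2 + 24n + 36
  (-2n - 6)^3 = -8n^3 - 72n^2 - 216n - 216
= 16n^4 + 192n^3 + 864n^2 + 1728n + 1296


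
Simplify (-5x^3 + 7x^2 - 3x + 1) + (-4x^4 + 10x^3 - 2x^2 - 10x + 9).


Align terms by degree and add:
  -5x^3 + 7x^2 - 3x + 1
  -4x^4 + 10x^3 - 2x^2 - 10x + 9
= -4x^4 + 5x^3 + 5x^2 - 13x + 10


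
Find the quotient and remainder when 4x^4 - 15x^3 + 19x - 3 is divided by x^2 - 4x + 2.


(4x^4 - 15x^3 + 19x - 3) / (x^2 - 4x + 2)
Step 1: 4x^2 * (x^2 - 4x + 2) = 4x^4 - 16x^3 + 8x^2; subtract.
Step 2: x * (x^2 - 4x + 2) = x^3 - 4x^2 + 2x; subtract.
Step 3: -4 * (x^2 - 4x + 2) = -4x^2 + 16x - 8; subtract.
Quotient: 4x^2 + x - 4, Remainder: x + 5


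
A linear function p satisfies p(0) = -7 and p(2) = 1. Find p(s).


p(s) = ms + b. Using p(0)=-7, p(2)=1:
m = (-7 - 1)/(0 - 2) = -8/-2 = 4
b = -7 - m*(0) = -7 = -7
p(s) = 4s - 7


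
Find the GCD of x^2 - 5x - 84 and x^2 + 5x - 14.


Factor each:
  x^2 - 5x - 84 = (x + 7)(x - 12)
  x^2 + 5x - 14 = (x + 7)(x - 2)
Common monic factor: x + 7


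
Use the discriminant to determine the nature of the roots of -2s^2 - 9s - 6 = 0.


D = b^2 - 4ac = (-9)^2 - 4(-2)(-6) = 81 - 48 = 33
Since D > 0: two distinct irrational roots


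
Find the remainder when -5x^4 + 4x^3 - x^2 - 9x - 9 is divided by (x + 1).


By the Remainder Theorem, the remainder equals p(-1):
  -5*(-1)^4 = -5
  4*(-1)^3 = -4
  -1*(-1)^2 = -1
  -9*(-1)^1 = 9
  constant: -9
Sum: -5 - 4 - 1 + 9 - 9 = -10


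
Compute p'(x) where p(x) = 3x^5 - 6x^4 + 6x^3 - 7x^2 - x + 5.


Apply the power rule term by term:
  d/dx(3x^5) = 15x^4
  d/dx(-6x^4) = -24x^3
  d/dx(6x^3) = 18x^2
  d/dx(-7x^2) = -14x
  d/dx(-x) = -1
  d/dx(5) = 0
p'(x) = 15x^4 - 24x^3 + 18x^2 - 14x - 1


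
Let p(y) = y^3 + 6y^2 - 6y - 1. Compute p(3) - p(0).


p(3) = 62
p(0) = -1
p(3) - p(0) = 62 + 1 = 63


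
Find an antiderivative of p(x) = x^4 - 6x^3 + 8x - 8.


Reverse power rule on each term:
  ∫ x^4 dx = (1/5)x^5
  ∫ -6x^3 dx = -(3/2)x^4
  ∫ 8x dx = 4x^2
  ∫ -8 dx = -8x
F(x) = (1/5)x^5 - (3/2)x^4 + 4x^2 - 8x + C


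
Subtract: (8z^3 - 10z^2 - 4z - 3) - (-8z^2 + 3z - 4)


Distribute the minus sign:
  (8z^3 - 10z^2 - 4z - 3)
- (-8z^2 + 3z - 4)
Negate second polynomial: 8z^2 - 3z + 4
Add: 8z^3 - 2z^2 - 7z + 1


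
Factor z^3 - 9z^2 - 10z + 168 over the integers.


Try integer roots (divisors of 168). z=6: p(6)=0.
Divide out (z - 6): quotient is z^2 - 3z - 28.
Factor the quadratic: (z - 7)(z + 4)
Result: (z - 6)(z - 7)(z + 4)


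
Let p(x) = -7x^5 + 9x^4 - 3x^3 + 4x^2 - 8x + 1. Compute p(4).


Using direct substitution:
  -7 * (4)^5 = -7168
  9 * (4)^4 = 2304
  -3 * (4)^3 = -192
  4 * (4)^2 = 64
  -8 * (4)^1 = -32
  constant: 1
Sum = -7168 + 2304 - 192 + 64 - 32 + 1 = -5023


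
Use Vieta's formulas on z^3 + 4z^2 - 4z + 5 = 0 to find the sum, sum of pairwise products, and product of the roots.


Monic cubic z^3+bz^2+cz+d=0: sum=-b, pairwise sum=c, product=-d.
b=4, c=-4, d=5
r1+r2+r3 = -4
r1r2+r1r3+r2r3 = -4
r1r2r3 = -5


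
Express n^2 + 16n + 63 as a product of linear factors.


Roots satisfy r1 + r2 = -b/a = -16 and r1*r2 = c/a = 63.
So r1 = -9, r2 = -7.
n^2 + 16n + 63 = (n - r1)(n - r2) = (n + 9)(n + 7)


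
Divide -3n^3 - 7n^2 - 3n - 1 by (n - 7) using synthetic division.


Synthetic division with c = 7. Coefficients: -3, -7, -3, -1
Bring down -3.
  -3 * 7 = -21; -21 - 7 = -28
  -28 * 7 = -196; -196 - 3 = -199
  -199 * 7 = -1393; -1393 - 1 = -1394
Quotient: -3n^2 - 28n - 199, Remainder: -1394


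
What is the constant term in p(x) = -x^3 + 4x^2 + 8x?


Read off the constant term: 0


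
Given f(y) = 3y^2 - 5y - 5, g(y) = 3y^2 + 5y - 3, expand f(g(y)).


Substitute g(y) into f:
f(g(y)) = 3*(3y^2 + 5y - 3)^2 + (-5)*(3y^2 + 5y - 3) + (-5)
(3y^2 + 5y - 3)^2 = 9y^4 + 30y^3 + 7y^2 - 30y + 9
Expand and combine: 27y^4 + 90y^3 + 6y^2 - 115y + 37


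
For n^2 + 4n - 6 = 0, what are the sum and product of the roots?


For an^2+bn+c=0: sum = -b/a, product = c/a.
a=1, b=4, c=-6
Sum = -(4)/1 = -4
Product = (-6)/1 = -6


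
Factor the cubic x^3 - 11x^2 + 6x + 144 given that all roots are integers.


Try integer roots (divisors of 144). x=8: p(8)=0.
Divide out (x - 8): quotient is x^2 - 3x - 18.
Factor the quadratic: (x - 6)(x + 3)
Result: (x - 8)(x - 6)(x + 3)


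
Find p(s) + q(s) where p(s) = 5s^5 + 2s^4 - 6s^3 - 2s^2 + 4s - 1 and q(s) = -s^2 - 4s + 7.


Align terms by degree and add:
  5s^5 + 2s^4 - 6s^3 - 2s^2 + 4s - 1
  -s^2 - 4s + 7
= 5s^5 + 2s^4 - 6s^3 - 3s^2 + 6


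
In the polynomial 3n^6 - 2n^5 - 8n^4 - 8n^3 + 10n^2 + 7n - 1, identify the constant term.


Read off the constant term: -1


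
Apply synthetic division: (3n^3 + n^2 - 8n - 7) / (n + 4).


Synthetic division with c = -4. Coefficients: 3, 1, -8, -7
Bring down 3.
  3 * -4 = -12; -12 + 1 = -11
  -11 * -4 = 44; 44 - 8 = 36
  36 * -4 = -144; -144 - 7 = -151
Quotient: 3n^2 - 11n + 36, Remainder: -151


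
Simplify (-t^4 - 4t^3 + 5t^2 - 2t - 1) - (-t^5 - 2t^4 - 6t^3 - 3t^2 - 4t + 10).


Distribute the minus sign:
  (-t^4 - 4t^3 + 5t^2 - 2t - 1)
- (-t^5 - 2t^4 - 6t^3 - 3t^2 - 4t + 10)
Negate second polynomial: t^5 + 2t^4 + 6t^3 + 3t^2 + 4t - 10
Add: t^5 + t^4 + 2t^3 + 8t^2 + 2t - 11


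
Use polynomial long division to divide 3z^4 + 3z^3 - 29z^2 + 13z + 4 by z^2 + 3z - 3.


(3z^4 + 3z^3 - 29z^2 + 13z + 4) / (z^2 + 3z - 3)
Step 1: 3z^2 * (z^2 + 3z - 3) = 3z^4 + 9z^3 - 9z^2; subtract.
Step 2: -6z * (z^2 + 3z - 3) = -6z^3 - 18z^2 + 18z; subtract.
Step 3: -2 * (z^2 + 3z - 3) = -2z^2 - 6z + 6; subtract.
Quotient: 3z^2 - 6z - 2, Remainder: z - 2


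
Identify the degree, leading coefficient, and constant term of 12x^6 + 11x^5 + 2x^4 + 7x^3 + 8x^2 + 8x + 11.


Highest power of x is 6, with coefficient 12. Constant term is 11.
Degree = 6, leading coefficient = 12, constant term = 11


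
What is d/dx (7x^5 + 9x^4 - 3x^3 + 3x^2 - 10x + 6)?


Apply the power rule term by term:
  d/dx(7x^5) = 35x^4
  d/dx(9x^4) = 36x^3
  d/dx(-3x^3) = -9x^2
  d/dx(3x^2) = 6x
  d/dx(-10x) = -10
  d/dx(6) = 0
p'(x) = 35x^4 + 36x^3 - 9x^2 + 6x - 10


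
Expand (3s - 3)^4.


Expand (3s - 3)^4 by repeated multiplication:
  (3s - 3)^2 = 9s^2 - 18s + 9
  (3s - 3)^3 = 27s^3 - 81s^2 + 81s - 27
= 81s^4 - 324s^3 + 486s^2 - 324s + 81


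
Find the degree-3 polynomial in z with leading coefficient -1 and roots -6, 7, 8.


p(z) = -(z + 6)(z - 7)(z - 8)
Expand: -z^3 + 9z^2 + 34z - 336


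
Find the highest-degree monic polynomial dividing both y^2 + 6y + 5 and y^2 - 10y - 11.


Factor each:
  y^2 + 6y + 5 = (y + 1)(y + 5)
  y^2 - 10y - 11 = (y + 1)(y - 11)
Common monic factor: y + 1


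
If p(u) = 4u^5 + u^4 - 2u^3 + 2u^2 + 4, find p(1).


Using direct substitution:
  4 * (1)^5 = 4
  1 * (1)^4 = 1
  -2 * (1)^3 = -2
  2 * (1)^2 = 2
  0 * (1)^1 = 0
  constant: 4
Sum = 4 + 1 - 2 + 2 + 0 + 4 = 9


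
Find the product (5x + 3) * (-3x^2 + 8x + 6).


Distribute each term of the first polynomial:
  (5x)(-3x^2 + 8x + 6) = -15x^3 + 40x^2 + 30x
  (3)(-3x^2 + 8x + 6) = -9x^2 + 24x + 18
Sum: -15x^3 + 31x^2 + 54x + 18


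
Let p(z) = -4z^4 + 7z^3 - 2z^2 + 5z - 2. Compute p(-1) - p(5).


p(-1) = -20
p(5) = -1652
p(-1) - p(5) = -20 + 1652 = 1632


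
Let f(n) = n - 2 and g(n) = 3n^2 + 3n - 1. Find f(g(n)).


Substitute g(n) into f:
f(g(n)) = 1*(3n^2 + 3n - 1) + (-2)
Expand and combine: 3n^2 + 3n - 3


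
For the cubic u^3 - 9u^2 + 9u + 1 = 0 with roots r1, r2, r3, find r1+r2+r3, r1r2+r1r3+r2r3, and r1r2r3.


Monic cubic u^3+bu^2+cu+d=0: sum=-b, pairwise sum=c, product=-d.
b=-9, c=9, d=1
r1+r2+r3 = 9
r1r2+r1r3+r2r3 = 9
r1r2r3 = -1


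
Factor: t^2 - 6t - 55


Roots satisfy r1 + r2 = -b/a = 6 and r1*r2 = c/a = -55.
So r1 = -5, r2 = 11.
t^2 - 6t - 55 = (t - r1)(t - r2) = (t + 5)(t - 11)


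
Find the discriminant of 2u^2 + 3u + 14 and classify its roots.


D = b^2 - 4ac = (3)^2 - 4(2)(14) = 9 - 112 = -103
Since D < 0: two complex conjugate roots (no real roots)


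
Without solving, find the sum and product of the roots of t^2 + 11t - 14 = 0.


For at^2+bt+c=0: sum = -b/a, product = c/a.
a=1, b=11, c=-14
Sum = -(11)/1 = -11
Product = (-14)/1 = -14


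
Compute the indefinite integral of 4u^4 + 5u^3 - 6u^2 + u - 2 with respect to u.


Reverse power rule on each term:
  ∫ 4u^4 du = (4/5)u^5
  ∫ 5u^3 du = (5/4)u^4
  ∫ -6u^2 du = -2u^3
  ∫ u du = (1/2)u^2
  ∫ -2 du = -2u
F(u) = (4/5)u^5 + (5/4)u^4 - 2u^3 + (1/2)u^2 - 2u + C


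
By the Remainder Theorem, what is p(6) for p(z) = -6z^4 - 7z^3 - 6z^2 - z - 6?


By the Remainder Theorem, the remainder equals p(6):
  -6*(6)^4 = -7776
  -7*(6)^3 = -1512
  -6*(6)^2 = -216
  -1*(6)^1 = -6
  constant: -6
Sum: -7776 - 1512 - 216 - 6 - 6 = -9516


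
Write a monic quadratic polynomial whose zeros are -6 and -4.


p(t) = (t + 6)(t + 4)
Expand: t^2 + 10t + 24


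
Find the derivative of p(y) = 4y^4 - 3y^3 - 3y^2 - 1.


Apply the power rule term by term:
  d/dy(4y^4) = 16y^3
  d/dy(-3y^3) = -9y^2
  d/dy(-3y^2) = -6y
  d/dy(-1) = 0
p'(y) = 16y^3 - 9y^2 - 6y


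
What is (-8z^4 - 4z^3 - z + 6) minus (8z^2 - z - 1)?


Distribute the minus sign:
  (-8z^4 - 4z^3 - z + 6)
- (8z^2 - z - 1)
Negate second polynomial: -8z^2 + z + 1
Add: -8z^4 - 4z^3 - 8z^2 + 7


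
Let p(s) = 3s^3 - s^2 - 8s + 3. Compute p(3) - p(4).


p(3) = 51
p(4) = 147
p(3) - p(4) = 51 - 147 = -96


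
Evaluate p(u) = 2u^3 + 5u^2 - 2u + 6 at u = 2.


Using direct substitution:
  2 * (2)^3 = 16
  5 * (2)^2 = 20
  -2 * (2)^1 = -4
  constant: 6
Sum = 16 + 20 - 4 + 6 = 38


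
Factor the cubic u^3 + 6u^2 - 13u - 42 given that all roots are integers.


Try integer roots (divisors of -42). u=-7: p(-7)=0.
Divide out (u + 7): quotient is u^2 - u - 6.
Factor the quadratic: (u + 2)(u - 3)
Result: (u + 7)(u + 2)(u - 3)


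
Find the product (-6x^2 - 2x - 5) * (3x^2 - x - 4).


Distribute each term of the first polynomial:
  (-6x^2)(3x^2 - x - 4) = -18x^4 + 6x^3 + 24x^2
  (-2x)(3x^2 - x - 4) = -6x^3 + 2x^2 + 8x
  (-5)(3x^2 - x - 4) = -15x^2 + 5x + 20
Sum: -18x^4 + 11x^2 + 13x + 20


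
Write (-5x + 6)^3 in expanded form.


Expand (-5x + 6)^3 by repeated multiplication:
  (-5x + 6)^2 = 25x^2 - 60x + 36
= -125x^3 + 450x^2 - 540x + 216


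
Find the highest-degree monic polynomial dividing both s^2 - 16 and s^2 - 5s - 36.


Factor each:
  s^2 - 16 = (s + 4)(s - 4)
  s^2 - 5s - 36 = (s + 4)(s - 9)
Common monic factor: s + 4


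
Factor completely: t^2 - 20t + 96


Roots satisfy r1 + r2 = -b/a = 20 and r1*r2 = c/a = 96.
So r1 = 12, r2 = 8.
t^2 - 20t + 96 = (t - r1)(t - r2) = (t - 12)(t - 8)


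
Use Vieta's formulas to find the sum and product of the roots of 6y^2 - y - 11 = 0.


For ay^2+by+c=0: sum = -b/a, product = c/a.
a=6, b=-1, c=-11
Sum = -(-1)/6 = 1/6
Product = (-11)/6 = -11/6


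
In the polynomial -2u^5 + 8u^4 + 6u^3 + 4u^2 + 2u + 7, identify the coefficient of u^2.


Read off the coefficient of u^2: 4


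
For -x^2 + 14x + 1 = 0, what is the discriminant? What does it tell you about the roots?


D = b^2 - 4ac = (14)^2 - 4(-1)(1) = 196 + 4 = 200
Since D > 0: two distinct irrational roots


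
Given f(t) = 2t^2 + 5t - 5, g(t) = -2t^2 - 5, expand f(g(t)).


Substitute g(t) into f:
f(g(t)) = 2*(-2t^2 - 5)^2 + 5*(-2t^2 - 5) + (-5)
(-2t^2 - 5)^2 = 4t^4 + 20t^2 + 25
Expand and combine: 8t^4 + 30t^2 + 20


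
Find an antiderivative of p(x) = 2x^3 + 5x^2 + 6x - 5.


Reverse power rule on each term:
  ∫ 2x^3 dx = (1/2)x^4
  ∫ 5x^2 dx = (5/3)x^3
  ∫ 6x dx = 3x^2
  ∫ -5 dx = -5x
F(x) = (1/2)x^4 + (5/3)x^3 + 3x^2 - 5x + C


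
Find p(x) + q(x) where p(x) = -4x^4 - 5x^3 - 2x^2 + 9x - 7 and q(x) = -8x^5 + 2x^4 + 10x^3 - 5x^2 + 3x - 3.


Align terms by degree and add:
  -4x^4 - 5x^3 - 2x^2 + 9x - 7
  -8x^5 + 2x^4 + 10x^3 - 5x^2 + 3x - 3
= -8x^5 - 2x^4 + 5x^3 - 7x^2 + 12x - 10


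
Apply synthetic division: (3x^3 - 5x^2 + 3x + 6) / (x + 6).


Synthetic division with c = -6. Coefficients: 3, -5, 3, 6
Bring down 3.
  3 * -6 = -18; -18 - 5 = -23
  -23 * -6 = 138; 138 + 3 = 141
  141 * -6 = -846; -846 + 6 = -840
Quotient: 3x^2 - 23x + 141, Remainder: -840


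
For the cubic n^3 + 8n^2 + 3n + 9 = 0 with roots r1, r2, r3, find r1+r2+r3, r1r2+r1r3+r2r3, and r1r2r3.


Monic cubic n^3+bn^2+cn+d=0: sum=-b, pairwise sum=c, product=-d.
b=8, c=3, d=9
r1+r2+r3 = -8
r1r2+r1r3+r2r3 = 3
r1r2r3 = -9


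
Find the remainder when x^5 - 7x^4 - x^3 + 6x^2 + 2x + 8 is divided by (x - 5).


By the Remainder Theorem, the remainder equals p(5):
  1*(5)^5 = 3125
  -7*(5)^4 = -4375
  -1*(5)^3 = -125
  6*(5)^2 = 150
  2*(5)^1 = 10
  constant: 8
Sum: 3125 - 4375 - 125 + 150 + 10 + 8 = -1207


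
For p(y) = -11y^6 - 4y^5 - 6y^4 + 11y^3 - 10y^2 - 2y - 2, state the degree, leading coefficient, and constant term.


Highest power of y is 6, with coefficient -11. Constant term is -2.
Degree = 6, leading coefficient = -11, constant term = -2


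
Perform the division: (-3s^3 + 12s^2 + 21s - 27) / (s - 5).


(-3s^3 + 12s^2 + 21s - 27) / (s - 5)
Step 1: -3s^2 * (s - 5) = -3s^3 + 15s^2; subtract.
Step 2: -3s * (s - 5) = -3s^2 + 15s; subtract.
Step 3: 6 * (s - 5) = 6s - 30; subtract.
Quotient: -3s^2 - 3s + 6, Remainder: 3


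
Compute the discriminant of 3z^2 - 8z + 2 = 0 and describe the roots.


D = b^2 - 4ac = (-8)^2 - 4(3)(2) = 64 - 24 = 40
Since D > 0: two distinct irrational roots


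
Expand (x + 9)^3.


Expand (x + 9)^3 by repeated multiplication:
  (x + 9)^2 = x^2 + 18x + 81
= x^3 + 27x^2 + 243x + 729


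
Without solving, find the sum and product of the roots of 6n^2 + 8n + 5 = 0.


For an^2+bn+c=0: sum = -b/a, product = c/a.
a=6, b=8, c=5
Sum = -(8)/6 = -4/3
Product = (5)/6 = 5/6


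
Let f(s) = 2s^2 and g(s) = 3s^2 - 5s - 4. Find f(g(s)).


Substitute g(s) into f:
f(g(s)) = 2*(3s^2 - 5s - 4)^2
(3s^2 - 5s - 4)^2 = 9s^4 - 30s^3 + s^2 + 40s + 16
Expand and combine: 18s^4 - 60s^3 + 2s^2 + 80s + 32


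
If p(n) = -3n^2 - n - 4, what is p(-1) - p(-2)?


p(-1) = -6
p(-2) = -14
p(-1) - p(-2) = -6 + 14 = 8


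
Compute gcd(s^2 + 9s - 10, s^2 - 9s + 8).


Factor each:
  s^2 + 9s - 10 = (s - 1)(s + 10)
  s^2 - 9s + 8 = (s - 1)(s - 8)
Common monic factor: s - 1


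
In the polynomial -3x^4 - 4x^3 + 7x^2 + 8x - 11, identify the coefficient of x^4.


Read off the coefficient of x^4: -3


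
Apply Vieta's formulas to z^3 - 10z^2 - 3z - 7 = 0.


Monic cubic z^3+bz^2+cz+d=0: sum=-b, pairwise sum=c, product=-d.
b=-10, c=-3, d=-7
r1+r2+r3 = 10
r1r2+r1r3+r2r3 = -3
r1r2r3 = 7


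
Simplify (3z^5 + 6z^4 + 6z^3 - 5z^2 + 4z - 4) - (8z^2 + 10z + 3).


Distribute the minus sign:
  (3z^5 + 6z^4 + 6z^3 - 5z^2 + 4z - 4)
- (8z^2 + 10z + 3)
Negate second polynomial: -8z^2 - 10z - 3
Add: 3z^5 + 6z^4 + 6z^3 - 13z^2 - 6z - 7


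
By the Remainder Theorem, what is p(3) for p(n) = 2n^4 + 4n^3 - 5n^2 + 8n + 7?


By the Remainder Theorem, the remainder equals p(3):
  2*(3)^4 = 162
  4*(3)^3 = 108
  -5*(3)^2 = -45
  8*(3)^1 = 24
  constant: 7
Sum: 162 + 108 - 45 + 24 + 7 = 256


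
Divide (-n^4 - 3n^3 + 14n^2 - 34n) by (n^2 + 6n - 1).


(-n^4 - 3n^3 + 14n^2 - 34n) / (n^2 + 6n - 1)
Step 1: -n^2 * (n^2 + 6n - 1) = -n^4 - 6n^3 + n^2; subtract.
Step 2: 3n * (n^2 + 6n - 1) = 3n^3 + 18n^2 - 3n; subtract.
Step 3: -5 * (n^2 + 6n - 1) = -5n^2 - 30n + 5; subtract.
Quotient: -n^2 + 3n - 5, Remainder: -n - 5


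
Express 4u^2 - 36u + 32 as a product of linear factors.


Roots satisfy r1 + r2 = -b/a = 9 and r1*r2 = c/a = 8.
So r1 = 1, r2 = 8.
4u^2 - 36u + 32 = 4(u - r1)(u - r2) = 4(u - 1)(u - 8)


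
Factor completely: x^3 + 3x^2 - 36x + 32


Try integer roots (divisors of 32). x=-8: p(-8)=0.
Divide out (x + 8): quotient is x^2 - 5x + 4.
Factor the quadratic: (x - 4)(x - 1)
Result: (x + 8)(x - 4)(x - 1)


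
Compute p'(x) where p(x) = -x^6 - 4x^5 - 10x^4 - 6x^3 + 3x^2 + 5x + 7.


Apply the power rule term by term:
  d/dx(-x^6) = -6x^5
  d/dx(-4x^5) = -20x^4
  d/dx(-10x^4) = -40x^3
  d/dx(-6x^3) = -18x^2
  d/dx(3x^2) = 6x
  d/dx(5x) = 5
  d/dx(7) = 0
p'(x) = -6x^5 - 20x^4 - 40x^3 - 18x^2 + 6x + 5


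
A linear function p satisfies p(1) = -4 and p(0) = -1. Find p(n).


p(n) = mn + b. Using p(1)=-4, p(0)=-1:
m = (-4 + 1)/(1) = -3/1 = -3
b = -4 - m*(1) = -4 + 3 = -1
p(n) = -3n - 1


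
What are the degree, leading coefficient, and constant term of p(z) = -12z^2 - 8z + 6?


Highest power of z is 2, with coefficient -12. Constant term is 6.
Degree = 2, leading coefficient = -12, constant term = 6


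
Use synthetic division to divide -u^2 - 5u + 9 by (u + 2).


Synthetic division with c = -2. Coefficients: -1, -5, 9
Bring down -1.
  -1 * -2 = 2; 2 - 5 = -3
  -3 * -2 = 6; 6 + 9 = 15
Quotient: -u - 3, Remainder: 15


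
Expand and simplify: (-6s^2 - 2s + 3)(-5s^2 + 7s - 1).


Distribute each term of the first polynomial:
  (-6s^2)(-5s^2 + 7s - 1) = 30s^4 - 42s^3 + 6s^2
  (-2s)(-5s^2 + 7s - 1) = 10s^3 - 14s^2 + 2s
  (3)(-5s^2 + 7s - 1) = -15s^2 + 21s - 3
Sum: 30s^4 - 32s^3 - 23s^2 + 23s - 3


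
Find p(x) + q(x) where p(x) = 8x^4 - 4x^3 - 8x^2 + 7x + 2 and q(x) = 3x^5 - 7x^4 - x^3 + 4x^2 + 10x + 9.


Align terms by degree and add:
  8x^4 - 4x^3 - 8x^2 + 7x + 2
+ 3x^5 - 7x^4 - x^3 + 4x^2 + 10x + 9
= 3x^5 + x^4 - 5x^3 - 4x^2 + 17x + 11


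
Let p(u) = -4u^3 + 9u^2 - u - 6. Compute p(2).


Using direct substitution:
  -4 * (2)^3 = -32
  9 * (2)^2 = 36
  -1 * (2)^1 = -2
  constant: -6
Sum = -32 + 36 - 2 - 6 = -4


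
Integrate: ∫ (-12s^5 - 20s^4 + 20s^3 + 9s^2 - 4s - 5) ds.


Reverse power rule on each term:
  ∫ -12s^5 ds = -2s^6
  ∫ -20s^4 ds = -4s^5
  ∫ 20s^3 ds = 5s^4
  ∫ 9s^2 ds = 3s^3
  ∫ -4s ds = -2s^2
  ∫ -5 ds = -5s
F(s) = -2s^6 - 4s^5 + 5s^4 + 3s^3 - 2s^2 - 5s + C


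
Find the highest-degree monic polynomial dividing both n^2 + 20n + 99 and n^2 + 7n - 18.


Factor each:
  n^2 + 20n + 99 = (n + 9)(n + 11)
  n^2 + 7n - 18 = (n + 9)(n - 2)
Common monic factor: n + 9


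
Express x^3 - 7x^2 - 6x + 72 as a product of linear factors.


Try integer roots (divisors of 72). x=6: p(6)=0.
Divide out (x - 6): quotient is x^2 - x - 12.
Factor the quadratic: (x + 3)(x - 4)
Result: (x - 6)(x + 3)(x - 4)


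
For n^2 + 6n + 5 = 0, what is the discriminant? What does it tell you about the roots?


D = b^2 - 4ac = (6)^2 - 4(1)(5) = 36 - 20 = 16
Since D > 0: two distinct rational roots


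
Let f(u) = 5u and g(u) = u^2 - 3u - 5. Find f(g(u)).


Substitute g(u) into f:
f(g(u)) = 5*(u^2 - 3u - 5)
Expand and combine: 5u^2 - 15u - 25


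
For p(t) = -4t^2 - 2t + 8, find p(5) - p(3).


p(5) = -102
p(3) = -34
p(5) - p(3) = -102 + 34 = -68


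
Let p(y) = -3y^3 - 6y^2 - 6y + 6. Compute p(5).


Using direct substitution:
  -3 * (5)^3 = -375
  -6 * (5)^2 = -150
  -6 * (5)^1 = -30
  constant: 6
Sum = -375 - 150 - 30 + 6 = -549


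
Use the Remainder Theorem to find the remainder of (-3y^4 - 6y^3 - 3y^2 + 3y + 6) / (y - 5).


By the Remainder Theorem, the remainder equals p(5):
  -3*(5)^4 = -1875
  -6*(5)^3 = -750
  -3*(5)^2 = -75
  3*(5)^1 = 15
  constant: 6
Sum: -1875 - 750 - 75 + 15 + 6 = -2679


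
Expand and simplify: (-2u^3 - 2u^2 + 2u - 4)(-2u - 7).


Distribute each term of the first polynomial:
  (-2u^3)(-2u - 7) = 4u^4 + 14u^3
  (-2u^2)(-2u - 7) = 4u^3 + 14u^2
  (2u)(-2u - 7) = -4u^2 - 14u
  (-4)(-2u - 7) = 8u + 28
Sum: 4u^4 + 18u^3 + 10u^2 - 6u + 28


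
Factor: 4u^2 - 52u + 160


Roots satisfy r1 + r2 = -b/a = 13 and r1*r2 = c/a = 40.
So r1 = 5, r2 = 8.
4u^2 - 52u + 160 = 4(u - r1)(u - r2) = 4(u - 5)(u - 8)


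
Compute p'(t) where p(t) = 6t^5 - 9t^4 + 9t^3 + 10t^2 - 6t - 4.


Apply the power rule term by term:
  d/dt(6t^5) = 30t^4
  d/dt(-9t^4) = -36t^3
  d/dt(9t^3) = 27t^2
  d/dt(10t^2) = 20t
  d/dt(-6t) = -6
  d/dt(-4) = 0
p'(t) = 30t^4 - 36t^3 + 27t^2 + 20t - 6


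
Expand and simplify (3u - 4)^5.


Expand (3u - 4)^5 by repeated multiplication:
  (3u - 4)^2 = 9u^2 - 24u + 16
  (3u - 4)^3 = 27u^3 - 108u^2 + 144u - 64
  (3u - 4)^4 = 81u^4 - 432u^3 + 864u^2 - 768u + 256
= 243u^5 - 1620u^4 + 4320u^3 - 5760u^2 + 3840u - 1024


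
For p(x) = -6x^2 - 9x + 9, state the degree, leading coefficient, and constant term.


Highest power of x is 2, with coefficient -6. Constant term is 9.
Degree = 2, leading coefficient = -6, constant term = 9


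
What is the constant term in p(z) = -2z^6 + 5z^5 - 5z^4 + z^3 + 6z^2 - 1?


Read off the constant term: -1


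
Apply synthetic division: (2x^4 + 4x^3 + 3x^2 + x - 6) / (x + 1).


Synthetic division with c = -1. Coefficients: 2, 4, 3, 1, -6
Bring down 2.
  2 * -1 = -2; -2 + 4 = 2
  2 * -1 = -2; -2 + 3 = 1
  1 * -1 = -1; -1 + 1 = 0
  0 * -1 = 0; 0 - 6 = -6
Quotient: 2x^3 + 2x^2 + x, Remainder: -6


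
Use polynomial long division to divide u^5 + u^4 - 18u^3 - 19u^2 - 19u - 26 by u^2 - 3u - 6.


(u^5 + u^4 - 18u^3 - 19u^2 - 19u - 26) / (u^2 - 3u - 6)
Step 1: u^3 * (u^2 - 3u - 6) = u^5 - 3u^4 - 6u^3; subtract.
Step 2: 4u^2 * (u^2 - 3u - 6) = 4u^4 - 12u^3 - 24u^2; subtract.
Step 3: 0 * (u^2 - 3u - 6) = 0; subtract.
Step 4: 5 * (u^2 - 3u - 6) = 5u^2 - 15u - 30; subtract.
Quotient: u^3 + 4u^2 + 5, Remainder: -4u + 4


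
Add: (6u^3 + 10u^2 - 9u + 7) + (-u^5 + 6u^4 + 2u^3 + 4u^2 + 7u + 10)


Align terms by degree and add:
  6u^3 + 10u^2 - 9u + 7
  -u^5 + 6u^4 + 2u^3 + 4u^2 + 7u + 10
= -u^5 + 6u^4 + 8u^3 + 14u^2 - 2u + 17


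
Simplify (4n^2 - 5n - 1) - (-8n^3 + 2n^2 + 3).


Distribute the minus sign:
  (4n^2 - 5n - 1)
- (-8n^3 + 2n^2 + 3)
Negate second polynomial: 8n^3 - 2n^2 - 3
Add: 8n^3 + 2n^2 - 5n - 4


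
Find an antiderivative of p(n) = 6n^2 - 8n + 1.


Reverse power rule on each term:
  ∫ 6n^2 dn = 2n^3
  ∫ -8n dn = -4n^2
  ∫ 1 dn = n
F(n) = 2n^3 - 4n^2 + n + C


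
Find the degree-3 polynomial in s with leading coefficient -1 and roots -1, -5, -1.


p(s) = -(s + 1)(s + 5)(s + 1)
Expand: -s^3 - 7s^2 - 11s - 5


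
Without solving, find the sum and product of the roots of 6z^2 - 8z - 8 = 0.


For az^2+bz+c=0: sum = -b/a, product = c/a.
a=6, b=-8, c=-8
Sum = -(-8)/6 = 4/3
Product = (-8)/6 = -4/3


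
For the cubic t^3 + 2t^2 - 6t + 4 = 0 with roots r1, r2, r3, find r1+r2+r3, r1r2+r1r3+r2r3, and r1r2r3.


Monic cubic t^3+bt^2+ct+d=0: sum=-b, pairwise sum=c, product=-d.
b=2, c=-6, d=4
r1+r2+r3 = -2
r1r2+r1r3+r2r3 = -6
r1r2r3 = -4


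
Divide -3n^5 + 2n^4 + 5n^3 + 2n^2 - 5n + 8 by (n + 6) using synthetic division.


Synthetic division with c = -6. Coefficients: -3, 2, 5, 2, -5, 8
Bring down -3.
  -3 * -6 = 18; 18 + 2 = 20
  20 * -6 = -120; -120 + 5 = -115
  -115 * -6 = 690; 690 + 2 = 692
  692 * -6 = -4152; -4152 - 5 = -4157
  -4157 * -6 = 24942; 24942 + 8 = 24950
Quotient: -3n^4 + 20n^3 - 115n^2 + 692n - 4157, Remainder: 24950


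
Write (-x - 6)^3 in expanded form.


Expand (-x - 6)^3 by repeated multiplication:
  (-x - 6)^2 = x^2 + 12x + 36
= -x^3 - 18x^2 - 108x - 216


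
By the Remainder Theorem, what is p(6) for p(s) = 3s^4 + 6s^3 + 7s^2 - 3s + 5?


By the Remainder Theorem, the remainder equals p(6):
  3*(6)^4 = 3888
  6*(6)^3 = 1296
  7*(6)^2 = 252
  -3*(6)^1 = -18
  constant: 5
Sum: 3888 + 1296 + 252 - 18 + 5 = 5423


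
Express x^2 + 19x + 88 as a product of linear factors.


Roots satisfy r1 + r2 = -b/a = -19 and r1*r2 = c/a = 88.
So r1 = -8, r2 = -11.
x^2 + 19x + 88 = (x - r1)(x - r2) = (x + 8)(x + 11)


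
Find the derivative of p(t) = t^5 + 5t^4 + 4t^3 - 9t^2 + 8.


Apply the power rule term by term:
  d/dt(t^5) = 5t^4
  d/dt(5t^4) = 20t^3
  d/dt(4t^3) = 12t^2
  d/dt(-9t^2) = -18t
  d/dt(8) = 0
p'(t) = 5t^4 + 20t^3 + 12t^2 - 18t


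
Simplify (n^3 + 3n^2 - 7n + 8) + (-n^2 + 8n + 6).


Align terms by degree and add:
  n^3 + 3n^2 - 7n + 8
  -n^2 + 8n + 6
= n^3 + 2n^2 + n + 14


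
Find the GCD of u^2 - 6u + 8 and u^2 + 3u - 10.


Factor each:
  u^2 - 6u + 8 = (u - 2)(u - 4)
  u^2 + 3u - 10 = (u - 2)(u + 5)
Common monic factor: u - 2


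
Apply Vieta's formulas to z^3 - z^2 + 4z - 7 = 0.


Monic cubic z^3+bz^2+cz+d=0: sum=-b, pairwise sum=c, product=-d.
b=-1, c=4, d=-7
r1+r2+r3 = 1
r1r2+r1r3+r2r3 = 4
r1r2r3 = 7


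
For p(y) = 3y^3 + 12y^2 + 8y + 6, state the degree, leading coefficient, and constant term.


Highest power of y is 3, with coefficient 3. Constant term is 6.
Degree = 3, leading coefficient = 3, constant term = 6


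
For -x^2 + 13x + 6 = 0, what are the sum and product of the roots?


For ax^2+bx+c=0: sum = -b/a, product = c/a.
a=-1, b=13, c=6
Sum = -(13)/-1 = 13
Product = (6)/-1 = -6


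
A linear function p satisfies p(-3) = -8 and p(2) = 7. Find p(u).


p(u) = mu + b. Using p(-3)=-8, p(2)=7:
m = (-8 - 7)/(-3 - 2) = -15/-5 = 3
b = -8 - m*(-3) = -8 + 9 = 1
p(u) = 3u + 1


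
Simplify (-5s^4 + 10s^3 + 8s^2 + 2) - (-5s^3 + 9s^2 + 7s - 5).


Distribute the minus sign:
  (-5s^4 + 10s^3 + 8s^2 + 2)
- (-5s^3 + 9s^2 + 7s - 5)
Negate second polynomial: 5s^3 - 9s^2 - 7s + 5
Add: -5s^4 + 15s^3 - s^2 - 7s + 7


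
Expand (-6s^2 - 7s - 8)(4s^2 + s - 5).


Distribute each term of the first polynomial:
  (-6s^2)(4s^2 + s - 5) = -24s^4 - 6s^3 + 30s^2
  (-7s)(4s^2 + s - 5) = -28s^3 - 7s^2 + 35s
  (-8)(4s^2 + s - 5) = -32s^2 - 8s + 40
Sum: -24s^4 - 34s^3 - 9s^2 + 27s + 40


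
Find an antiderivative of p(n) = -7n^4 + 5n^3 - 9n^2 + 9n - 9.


Reverse power rule on each term:
  ∫ -7n^4 dn = -(7/5)n^5
  ∫ 5n^3 dn = (5/4)n^4
  ∫ -9n^2 dn = -3n^3
  ∫ 9n dn = (9/2)n^2
  ∫ -9 dn = -9n
F(n) = -(7/5)n^5 + (5/4)n^4 - 3n^3 + (9/2)n^2 - 9n + C


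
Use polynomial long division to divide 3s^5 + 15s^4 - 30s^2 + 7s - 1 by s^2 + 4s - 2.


(3s^5 + 15s^4 - 30s^2 + 7s - 1) / (s^2 + 4s - 2)
Step 1: 3s^3 * (s^2 + 4s - 2) = 3s^5 + 12s^4 - 6s^3; subtract.
Step 2: 3s^2 * (s^2 + 4s - 2) = 3s^4 + 12s^3 - 6s^2; subtract.
Step 3: -6s * (s^2 + 4s - 2) = -6s^3 - 24s^2 + 12s; subtract.
Step 4: 0 * (s^2 + 4s - 2) = 0; subtract.
Quotient: 3s^3 + 3s^2 - 6s, Remainder: -5s - 1


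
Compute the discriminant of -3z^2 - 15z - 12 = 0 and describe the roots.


D = b^2 - 4ac = (-15)^2 - 4(-3)(-12) = 225 - 144 = 81
Since D > 0: two distinct rational roots


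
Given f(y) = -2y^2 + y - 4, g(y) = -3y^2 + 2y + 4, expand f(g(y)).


Substitute g(y) into f:
f(g(y)) = -2*(-3y^2 + 2y + 4)^2 + 1*(-3y^2 + 2y + 4) + (-4)
(-3y^2 + 2y + 4)^2 = 9y^4 - 12y^3 - 20y^2 + 16y + 16
Expand and combine: -18y^4 + 24y^3 + 37y^2 - 30y - 32


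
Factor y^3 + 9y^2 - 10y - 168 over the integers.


Try integer roots (divisors of -168). y=4: p(4)=0.
Divide out (y - 4): quotient is y^2 + 13y + 42.
Factor the quadratic: (y + 6)(y + 7)
Result: (y - 4)(y + 6)(y + 7)


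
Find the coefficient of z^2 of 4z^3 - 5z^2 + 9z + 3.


Read off the coefficient of z^2: -5


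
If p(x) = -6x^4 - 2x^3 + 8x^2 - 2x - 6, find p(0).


Using direct substitution:
  -6 * (0)^4 = 0
  -2 * (0)^3 = 0
  8 * (0)^2 = 0
  -2 * (0)^1 = 0
  constant: -6
Sum = 0 + 0 + 0 + 0 - 6 = -6


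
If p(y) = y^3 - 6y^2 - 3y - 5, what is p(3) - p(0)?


p(3) = -41
p(0) = -5
p(3) - p(0) = -41 + 5 = -36


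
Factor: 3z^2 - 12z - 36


Roots satisfy r1 + r2 = -b/a = 4 and r1*r2 = c/a = -12.
So r1 = 6, r2 = -2.
3z^2 - 12z - 36 = 3(z - r1)(z - r2) = 3(z - 6)(z + 2)


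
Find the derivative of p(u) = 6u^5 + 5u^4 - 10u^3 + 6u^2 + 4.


Apply the power rule term by term:
  d/du(6u^5) = 30u^4
  d/du(5u^4) = 20u^3
  d/du(-10u^3) = -30u^2
  d/du(6u^2) = 12u
  d/du(4) = 0
p'(u) = 30u^4 + 20u^3 - 30u^2 + 12u


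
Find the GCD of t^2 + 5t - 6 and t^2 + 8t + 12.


Factor each:
  t^2 + 5t - 6 = (t + 6)(t - 1)
  t^2 + 8t + 12 = (t + 6)(t + 2)
Common monic factor: t + 6


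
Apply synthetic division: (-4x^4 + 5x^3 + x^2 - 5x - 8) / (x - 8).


Synthetic division with c = 8. Coefficients: -4, 5, 1, -5, -8
Bring down -4.
  -4 * 8 = -32; -32 + 5 = -27
  -27 * 8 = -216; -216 + 1 = -215
  -215 * 8 = -1720; -1720 - 5 = -1725
  -1725 * 8 = -13800; -13800 - 8 = -13808
Quotient: -4x^3 - 27x^2 - 215x - 1725, Remainder: -13808


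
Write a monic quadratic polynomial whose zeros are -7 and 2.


p(z) = (z + 7)(z - 2)
Expand: z^2 + 5z - 14


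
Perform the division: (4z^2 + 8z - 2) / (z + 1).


(4z^2 + 8z - 2) / (z + 1)
Step 1: 4z * (z + 1) = 4z^2 + 4z; subtract.
Step 2: 4 * (z + 1) = 4z + 4; subtract.
Quotient: 4z + 4, Remainder: -6


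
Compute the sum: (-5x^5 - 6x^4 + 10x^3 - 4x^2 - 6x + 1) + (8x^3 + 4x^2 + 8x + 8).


Align terms by degree and add:
  -5x^5 - 6x^4 + 10x^3 - 4x^2 - 6x + 1
+ 8x^3 + 4x^2 + 8x + 8
= -5x^5 - 6x^4 + 18x^3 + 2x + 9


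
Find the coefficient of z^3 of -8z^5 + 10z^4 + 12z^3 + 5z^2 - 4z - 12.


Read off the coefficient of z^3: 12


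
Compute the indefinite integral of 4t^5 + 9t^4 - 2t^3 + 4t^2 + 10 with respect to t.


Reverse power rule on each term:
  ∫ 4t^5 dt = (2/3)t^6
  ∫ 9t^4 dt = (9/5)t^5
  ∫ -2t^3 dt = -(1/2)t^4
  ∫ 4t^2 dt = (4/3)t^3
  ∫ 10 dt = 10t
F(t) = (2/3)t^6 + (9/5)t^5 - (1/2)t^4 + (4/3)t^3 + 10t + C


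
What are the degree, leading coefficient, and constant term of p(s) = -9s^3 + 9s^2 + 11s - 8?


Highest power of s is 3, with coefficient -9. Constant term is -8.
Degree = 3, leading coefficient = -9, constant term = -8


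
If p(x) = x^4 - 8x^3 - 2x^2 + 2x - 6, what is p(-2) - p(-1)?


p(-2) = 62
p(-1) = -1
p(-2) - p(-1) = 62 + 1 = 63


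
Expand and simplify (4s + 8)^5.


Expand (4s + 8)^5 by repeated multiplication:
  (4s + 8)^2 = 16s^2 + 64s + 64
  (4s + 8)^3 = 64s^3 + 384s^2 + 768s + 512
  (4s + 8)^4 = 256s^4 + 2048s^3 + 6144s^2 + 8192s + 4096
= 1024s^5 + 10240s^4 + 40960s^3 + 81920s^2 + 81920s + 32768


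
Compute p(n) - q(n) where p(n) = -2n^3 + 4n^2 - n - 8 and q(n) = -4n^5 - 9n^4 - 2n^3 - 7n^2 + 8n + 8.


Distribute the minus sign:
  (-2n^3 + 4n^2 - n - 8)
- (-4n^5 - 9n^4 - 2n^3 - 7n^2 + 8n + 8)
Negate second polynomial: 4n^5 + 9n^4 + 2n^3 + 7n^2 - 8n - 8
Add: 4n^5 + 9n^4 + 11n^2 - 9n - 16


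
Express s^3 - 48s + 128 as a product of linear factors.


Try integer roots (divisors of 128). s=4: p(4)=0.
Divide out (s - 4): quotient is s^2 + 4s - 32.
Factor the quadratic: (s - 4)(s + 8)
Result: (s - 4)(s - 4)(s + 8)


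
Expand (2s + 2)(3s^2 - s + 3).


Distribute each term of the first polynomial:
  (2s)(3s^2 - s + 3) = 6s^3 - 2s^2 + 6s
  (2)(3s^2 - s + 3) = 6s^2 - 2s + 6
Sum: 6s^3 + 4s^2 + 4s + 6


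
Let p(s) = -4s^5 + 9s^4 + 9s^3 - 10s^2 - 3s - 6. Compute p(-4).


Using direct substitution:
  -4 * (-4)^5 = 4096
  9 * (-4)^4 = 2304
  9 * (-4)^3 = -576
  -10 * (-4)^2 = -160
  -3 * (-4)^1 = 12
  constant: -6
Sum = 4096 + 2304 - 576 - 160 + 12 - 6 = 5670


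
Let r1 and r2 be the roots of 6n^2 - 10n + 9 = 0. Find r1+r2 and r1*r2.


For an^2+bn+c=0: sum = -b/a, product = c/a.
a=6, b=-10, c=9
Sum = -(-10)/6 = 5/3
Product = (9)/6 = 3/2


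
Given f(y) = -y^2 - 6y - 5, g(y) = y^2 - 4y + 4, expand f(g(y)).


Substitute g(y) into f:
f(g(y)) = -1*(y^2 - 4y + 4)^2 + (-6)*(y^2 - 4y + 4) + (-5)
(y^2 - 4y + 4)^2 = y^4 - 8y^3 + 24y^2 - 32y + 16
Expand and combine: -y^4 + 8y^3 - 30y^2 + 56y - 45


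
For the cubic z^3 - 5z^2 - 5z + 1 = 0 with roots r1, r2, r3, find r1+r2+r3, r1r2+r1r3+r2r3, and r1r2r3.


Monic cubic z^3+bz^2+cz+d=0: sum=-b, pairwise sum=c, product=-d.
b=-5, c=-5, d=1
r1+r2+r3 = 5
r1r2+r1r3+r2r3 = -5
r1r2r3 = -1


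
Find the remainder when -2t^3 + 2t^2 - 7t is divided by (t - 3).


By the Remainder Theorem, the remainder equals p(3):
  -2*(3)^3 = -54
  2*(3)^2 = 18
  -7*(3)^1 = -21
  constant: 0
Sum: -54 + 18 - 21 + 0 = -57


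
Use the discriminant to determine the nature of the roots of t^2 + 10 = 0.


D = b^2 - 4ac = (0)^2 - 4(1)(10) = 0 - 40 = -40
Since D < 0: two complex conjugate roots (no real roots)


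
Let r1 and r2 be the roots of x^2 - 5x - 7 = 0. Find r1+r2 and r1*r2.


For ax^2+bx+c=0: sum = -b/a, product = c/a.
a=1, b=-5, c=-7
Sum = -(-5)/1 = 5
Product = (-7)/1 = -7


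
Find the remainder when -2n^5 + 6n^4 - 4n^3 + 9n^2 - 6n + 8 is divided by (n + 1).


By the Remainder Theorem, the remainder equals p(-1):
  -2*(-1)^5 = 2
  6*(-1)^4 = 6
  -4*(-1)^3 = 4
  9*(-1)^2 = 9
  -6*(-1)^1 = 6
  constant: 8
Sum: 2 + 6 + 4 + 9 + 6 + 8 = 35


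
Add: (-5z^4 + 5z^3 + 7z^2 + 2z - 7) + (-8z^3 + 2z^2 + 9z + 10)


Align terms by degree and add:
  -5z^4 + 5z^3 + 7z^2 + 2z - 7
  -8z^3 + 2z^2 + 9z + 10
= -5z^4 - 3z^3 + 9z^2 + 11z + 3


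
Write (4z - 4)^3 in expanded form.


Expand (4z - 4)^3 by repeated multiplication:
  (4z - 4)^2 = 16z^2 - 32z + 16
= 64z^3 - 192z^2 + 192z - 64


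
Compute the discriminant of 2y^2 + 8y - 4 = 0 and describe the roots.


D = b^2 - 4ac = (8)^2 - 4(2)(-4) = 64 + 32 = 96
Since D > 0: two distinct irrational roots


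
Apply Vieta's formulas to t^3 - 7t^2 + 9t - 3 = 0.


Monic cubic t^3+bt^2+ct+d=0: sum=-b, pairwise sum=c, product=-d.
b=-7, c=9, d=-3
r1+r2+r3 = 7
r1r2+r1r3+r2r3 = 9
r1r2r3 = 3


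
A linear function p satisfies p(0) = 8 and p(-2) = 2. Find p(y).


p(y) = my + b. Using p(0)=8, p(-2)=2:
m = (8 - 2)/(0 + 2) = 6/2 = 3
b = 8 - m*(0) = 8 = 8
p(y) = 3y + 8


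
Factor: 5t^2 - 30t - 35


Roots satisfy r1 + r2 = -b/a = 6 and r1*r2 = c/a = -7.
So r1 = 7, r2 = -1.
5t^2 - 30t - 35 = 5(t - r1)(t - r2) = 5(t - 7)(t + 1)


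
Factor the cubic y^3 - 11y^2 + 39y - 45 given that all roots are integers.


Try integer roots (divisors of -45). y=3: p(3)=0.
Divide out (y - 3): quotient is y^2 - 8y + 15.
Factor the quadratic: (y - 3)(y - 5)
Result: (y - 3)(y - 3)(y - 5)


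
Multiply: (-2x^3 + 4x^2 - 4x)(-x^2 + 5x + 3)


Distribute each term of the first polynomial:
  (-2x^3)(-x^2 + 5x + 3) = 2x^5 - 10x^4 - 6x^3
  (4x^2)(-x^2 + 5x + 3) = -4x^4 + 20x^3 + 12x^2
  (-4x)(-x^2 + 5x + 3) = 4x^3 - 20x^2 - 12x
Sum: 2x^5 - 14x^4 + 18x^3 - 8x^2 - 12x


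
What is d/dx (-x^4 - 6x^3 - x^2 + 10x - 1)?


Apply the power rule term by term:
  d/dx(-x^4) = -4x^3
  d/dx(-6x^3) = -18x^2
  d/dx(-x^2) = -2x
  d/dx(10x) = 10
  d/dx(-1) = 0
p'(x) = -4x^3 - 18x^2 - 2x + 10


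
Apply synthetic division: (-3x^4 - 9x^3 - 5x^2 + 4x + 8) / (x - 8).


Synthetic division with c = 8. Coefficients: -3, -9, -5, 4, 8
Bring down -3.
  -3 * 8 = -24; -24 - 9 = -33
  -33 * 8 = -264; -264 - 5 = -269
  -269 * 8 = -2152; -2152 + 4 = -2148
  -2148 * 8 = -17184; -17184 + 8 = -17176
Quotient: -3x^3 - 33x^2 - 269x - 2148, Remainder: -17176


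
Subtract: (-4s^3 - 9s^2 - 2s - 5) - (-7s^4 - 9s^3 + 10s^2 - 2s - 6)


Distribute the minus sign:
  (-4s^3 - 9s^2 - 2s - 5)
- (-7s^4 - 9s^3 + 10s^2 - 2s - 6)
Negate second polynomial: 7s^4 + 9s^3 - 10s^2 + 2s + 6
Add: 7s^4 + 5s^3 - 19s^2 + 1
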